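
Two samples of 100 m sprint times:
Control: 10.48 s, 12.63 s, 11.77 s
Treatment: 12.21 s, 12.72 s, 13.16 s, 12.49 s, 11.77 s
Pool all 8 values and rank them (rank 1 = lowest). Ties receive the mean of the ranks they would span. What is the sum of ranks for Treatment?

Sorted (ascending): 10.48, 11.77, 11.77, 12.21, 12.49, 12.63, 12.72, 13.16
The 2 values of 11.77 occupy positions 2–3 → average rank (2+3)/2 = 2.5.
Treatment values → pooled ranks: 12.21→4, 12.72→7, 13.16→8, 12.49→5, 11.77→2.5
Rank sum = 4 + 7 + 8 + 5 + 2.5 = 26.5

26.5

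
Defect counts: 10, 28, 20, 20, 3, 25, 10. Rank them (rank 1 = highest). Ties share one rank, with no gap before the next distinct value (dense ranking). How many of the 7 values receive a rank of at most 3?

4

Sorted (descending): 28, 25, 20, 20, 10, 10, 3
The 2 values of 20 share dense rank 3.
The 2 values of 10 share dense rank 4.
Remaining distinct values take the next consecutive integers.
Ranks ≤ 3: {1, 2, 3, 3} → 4 values.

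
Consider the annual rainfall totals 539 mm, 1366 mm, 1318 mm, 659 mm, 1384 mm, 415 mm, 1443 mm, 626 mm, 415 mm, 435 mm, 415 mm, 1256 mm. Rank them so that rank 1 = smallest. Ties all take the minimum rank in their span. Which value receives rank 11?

Sorted (ascending): 415, 415, 415, 435, 539, 626, 659, 1256, 1318, 1366, 1384, 1443
The 3 values of 415 occupy positions 1–3 → each gets rank 1.
Rank 11 → value 1384.

1384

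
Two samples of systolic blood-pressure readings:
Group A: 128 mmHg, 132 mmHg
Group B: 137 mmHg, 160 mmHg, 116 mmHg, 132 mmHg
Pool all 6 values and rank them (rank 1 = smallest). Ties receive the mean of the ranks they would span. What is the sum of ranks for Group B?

Sorted (ascending): 116, 128, 132, 132, 137, 160
The 2 values of 132 occupy positions 3–4 → average rank (3+4)/2 = 3.5.
Group B values → pooled ranks: 137→5, 160→6, 116→1, 132→3.5
Rank sum = 5 + 6 + 1 + 3.5 = 15.5

15.5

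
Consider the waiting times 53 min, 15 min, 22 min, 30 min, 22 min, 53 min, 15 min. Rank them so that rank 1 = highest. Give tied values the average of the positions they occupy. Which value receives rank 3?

30

Sorted (descending): 53, 53, 30, 22, 22, 15, 15
The 2 values of 53 occupy positions 1–2 → average rank (1+2)/2 = 1.5.
The 2 values of 22 occupy positions 4–5 → average rank (4+5)/2 = 4.5.
The 2 values of 15 occupy positions 6–7 → average rank (6+7)/2 = 6.5.
Rank 3 → value 30.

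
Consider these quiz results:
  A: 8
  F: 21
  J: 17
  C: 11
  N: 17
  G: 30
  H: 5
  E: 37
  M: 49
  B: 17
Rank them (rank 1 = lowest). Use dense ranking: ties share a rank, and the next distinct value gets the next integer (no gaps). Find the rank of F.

5

Sorted (ascending): 5, 8, 11, 17, 17, 17, 21, 30, 37, 49
The 3 values of 17 share dense rank 4.
Remaining distinct values take the next consecutive integers.
F has value 21 → rank 5.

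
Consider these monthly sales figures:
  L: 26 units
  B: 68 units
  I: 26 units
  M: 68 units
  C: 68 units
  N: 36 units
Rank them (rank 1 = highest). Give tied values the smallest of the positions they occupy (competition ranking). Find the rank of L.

5

Sorted (descending): 68, 68, 68, 36, 26, 26
The 3 values of 68 occupy positions 1–3 → each gets rank 1.
The 2 values of 26 occupy positions 5–6 → each gets rank 5.
L has value 26 units → rank 5.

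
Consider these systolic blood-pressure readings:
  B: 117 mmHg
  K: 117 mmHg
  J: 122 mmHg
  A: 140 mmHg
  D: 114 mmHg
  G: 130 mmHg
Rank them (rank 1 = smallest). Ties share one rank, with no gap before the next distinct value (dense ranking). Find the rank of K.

2

Sorted (ascending): 114, 117, 117, 122, 130, 140
The 2 values of 117 share dense rank 2.
Remaining distinct values take the next consecutive integers.
K has value 117 mmHg → rank 2.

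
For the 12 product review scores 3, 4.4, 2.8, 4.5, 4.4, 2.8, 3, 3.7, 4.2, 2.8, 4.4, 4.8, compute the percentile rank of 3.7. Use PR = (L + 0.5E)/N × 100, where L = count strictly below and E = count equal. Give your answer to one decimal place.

45.8

N = 12.
Strictly below 3.7: 5. Equal to 3.7: 1.
PR = (5 + 0.5·1)/12 × 100 = 45.8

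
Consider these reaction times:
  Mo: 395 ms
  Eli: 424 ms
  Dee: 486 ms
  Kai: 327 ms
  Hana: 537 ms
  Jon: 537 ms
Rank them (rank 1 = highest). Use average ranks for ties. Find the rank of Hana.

Sorted (descending): 537, 537, 486, 424, 395, 327
The 2 values of 537 occupy positions 1–2 → average rank (1+2)/2 = 1.5.
Hana has value 537 ms → rank 1.5.

1.5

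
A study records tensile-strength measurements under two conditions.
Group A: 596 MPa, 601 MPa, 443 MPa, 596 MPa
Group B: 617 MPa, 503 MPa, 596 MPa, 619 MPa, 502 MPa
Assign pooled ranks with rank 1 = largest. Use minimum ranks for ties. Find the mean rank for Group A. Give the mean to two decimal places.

5.00

Sorted (descending): 619, 617, 601, 596, 596, 596, 503, 502, 443
The 3 values of 596 occupy positions 4–6 → each gets rank 4.
Group A values → pooled ranks: 596→4, 601→3, 443→9, 596→4
Mean rank = (4 + 3 + 9 + 4) / 4 = 5.00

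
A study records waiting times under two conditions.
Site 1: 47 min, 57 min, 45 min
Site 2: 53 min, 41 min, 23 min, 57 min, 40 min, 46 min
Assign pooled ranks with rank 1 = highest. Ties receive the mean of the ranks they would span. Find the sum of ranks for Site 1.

11.5

Sorted (descending): 57, 57, 53, 47, 46, 45, 41, 40, 23
The 2 values of 57 occupy positions 1–2 → average rank (1+2)/2 = 1.5.
Site 1 values → pooled ranks: 47→4, 57→1.5, 45→6
Rank sum = 4 + 1.5 + 6 = 11.5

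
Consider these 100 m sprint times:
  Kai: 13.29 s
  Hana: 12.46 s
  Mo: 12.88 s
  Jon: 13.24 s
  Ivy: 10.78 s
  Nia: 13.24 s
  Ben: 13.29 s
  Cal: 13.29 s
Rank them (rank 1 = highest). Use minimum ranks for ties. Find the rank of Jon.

4

Sorted (descending): 13.29, 13.29, 13.29, 13.24, 13.24, 12.88, 12.46, 10.78
The 3 values of 13.29 occupy positions 1–3 → each gets rank 1.
The 2 values of 13.24 occupy positions 4–5 → each gets rank 4.
Jon has value 13.24 s → rank 4.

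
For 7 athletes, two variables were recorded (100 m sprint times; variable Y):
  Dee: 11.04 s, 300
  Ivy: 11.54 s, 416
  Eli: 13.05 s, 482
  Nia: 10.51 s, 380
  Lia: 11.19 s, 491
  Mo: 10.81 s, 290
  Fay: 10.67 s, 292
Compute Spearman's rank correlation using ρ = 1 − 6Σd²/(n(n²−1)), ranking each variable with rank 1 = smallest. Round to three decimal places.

0.643

Ranks of variable 1: 4, 6, 7, 1, 5, 3, 2
Ranks of variable 2: 3, 5, 6, 4, 7, 1, 2
d = r₁ − r₂: 1, 1, 1, -3, -2, 2, 0
d²: 1, 1, 1, 9, 4, 4, 0; Σd² = 20
ρ = 1 − 6·20/(7·48) = 1 − 120/336 = 0.643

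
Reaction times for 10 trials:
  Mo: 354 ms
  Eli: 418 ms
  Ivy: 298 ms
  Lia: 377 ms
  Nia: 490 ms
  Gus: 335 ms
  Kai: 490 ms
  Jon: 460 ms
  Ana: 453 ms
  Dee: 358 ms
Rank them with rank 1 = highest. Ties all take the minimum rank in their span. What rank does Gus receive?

Sorted (descending): 490, 490, 460, 453, 418, 377, 358, 354, 335, 298
The 2 values of 490 occupy positions 1–2 → each gets rank 1.
Gus has value 335 ms → rank 9.

9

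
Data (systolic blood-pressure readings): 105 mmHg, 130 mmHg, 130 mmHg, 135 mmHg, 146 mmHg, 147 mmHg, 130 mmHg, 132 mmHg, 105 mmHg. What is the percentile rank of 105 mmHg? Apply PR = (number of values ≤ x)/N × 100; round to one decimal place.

22.2

N = 9.
Strictly below 105: 0. Equal to 105: 2.
PR = 2/9 × 100 = 22.2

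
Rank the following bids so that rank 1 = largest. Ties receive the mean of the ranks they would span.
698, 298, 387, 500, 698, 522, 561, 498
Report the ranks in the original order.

Sorted (descending): 698, 698, 561, 522, 500, 498, 387, 298
The 2 values of 698 occupy positions 1–2 → average rank (1+2)/2 = 1.5.

1.5, 8, 7, 5, 1.5, 4, 3, 6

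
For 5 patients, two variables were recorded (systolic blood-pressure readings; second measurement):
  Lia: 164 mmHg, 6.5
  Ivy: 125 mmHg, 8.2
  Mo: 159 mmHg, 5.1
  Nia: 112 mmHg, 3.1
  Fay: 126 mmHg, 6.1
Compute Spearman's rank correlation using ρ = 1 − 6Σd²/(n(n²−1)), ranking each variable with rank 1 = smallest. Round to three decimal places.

0.300

Ranks of variable 1: 5, 2, 4, 1, 3
Ranks of variable 2: 4, 5, 2, 1, 3
d = r₁ − r₂: 1, -3, 2, 0, 0
d²: 1, 9, 4, 0, 0; Σd² = 14
ρ = 1 − 6·14/(5·24) = 1 − 84/120 = 0.300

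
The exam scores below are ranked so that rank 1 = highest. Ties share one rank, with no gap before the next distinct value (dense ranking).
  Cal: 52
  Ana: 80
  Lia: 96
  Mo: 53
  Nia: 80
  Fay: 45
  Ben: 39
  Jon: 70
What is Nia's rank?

Sorted (descending): 96, 80, 80, 70, 53, 52, 45, 39
The 2 values of 80 share dense rank 2.
Remaining distinct values take the next consecutive integers.
Nia has value 80 → rank 2.

2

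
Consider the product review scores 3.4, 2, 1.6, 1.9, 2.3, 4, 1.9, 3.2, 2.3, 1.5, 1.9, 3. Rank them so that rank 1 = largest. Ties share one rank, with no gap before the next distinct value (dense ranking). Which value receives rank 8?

1.6

Sorted (descending): 4, 3.4, 3.2, 3, 2.3, 2.3, 2, 1.9, 1.9, 1.9, 1.6, 1.5
The 2 values of 2.3 share dense rank 5.
The 3 values of 1.9 share dense rank 7.
Remaining distinct values take the next consecutive integers.
Rank 8 → value 1.6.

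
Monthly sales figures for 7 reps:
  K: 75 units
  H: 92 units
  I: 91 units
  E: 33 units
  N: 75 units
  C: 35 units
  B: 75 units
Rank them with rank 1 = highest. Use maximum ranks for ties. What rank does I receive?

2

Sorted (descending): 92, 91, 75, 75, 75, 35, 33
The 3 values of 75 occupy positions 3–5 → each gets rank 5.
I has value 91 units → rank 2.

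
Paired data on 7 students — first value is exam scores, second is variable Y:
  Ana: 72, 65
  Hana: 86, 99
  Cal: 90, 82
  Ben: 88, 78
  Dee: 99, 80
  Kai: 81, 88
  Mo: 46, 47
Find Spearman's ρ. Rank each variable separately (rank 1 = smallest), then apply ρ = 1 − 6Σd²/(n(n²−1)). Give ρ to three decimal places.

Ranks of variable 1: 2, 4, 6, 5, 7, 3, 1
Ranks of variable 2: 2, 7, 5, 3, 4, 6, 1
d = r₁ − r₂: 0, -3, 1, 2, 3, -3, 0
d²: 0, 9, 1, 4, 9, 9, 0; Σd² = 32
ρ = 1 − 6·32/(7·48) = 1 − 192/336 = 0.429

0.429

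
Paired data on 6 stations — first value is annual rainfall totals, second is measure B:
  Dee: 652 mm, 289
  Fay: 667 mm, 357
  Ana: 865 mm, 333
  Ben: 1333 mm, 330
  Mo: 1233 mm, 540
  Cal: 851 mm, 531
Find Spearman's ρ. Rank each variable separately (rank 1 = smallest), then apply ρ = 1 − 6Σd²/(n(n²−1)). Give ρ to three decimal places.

Ranks of variable 1: 1, 2, 4, 6, 5, 3
Ranks of variable 2: 1, 4, 3, 2, 6, 5
d = r₁ − r₂: 0, -2, 1, 4, -1, -2
d²: 0, 4, 1, 16, 1, 4; Σd² = 26
ρ = 1 − 6·26/(6·35) = 1 − 156/210 = 0.257

0.257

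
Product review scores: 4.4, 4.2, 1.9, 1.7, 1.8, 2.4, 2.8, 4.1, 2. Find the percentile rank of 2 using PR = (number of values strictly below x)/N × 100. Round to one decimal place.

N = 9.
Strictly below 2: 3. Equal to 2: 1.
PR = 3/9 × 100 = 33.3

33.3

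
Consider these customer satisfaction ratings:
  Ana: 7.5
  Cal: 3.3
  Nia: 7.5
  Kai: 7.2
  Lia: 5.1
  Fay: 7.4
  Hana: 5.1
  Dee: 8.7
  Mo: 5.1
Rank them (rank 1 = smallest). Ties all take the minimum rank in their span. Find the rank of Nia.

7

Sorted (ascending): 3.3, 5.1, 5.1, 5.1, 7.2, 7.4, 7.5, 7.5, 8.7
The 3 values of 5.1 occupy positions 2–4 → each gets rank 2.
The 2 values of 7.5 occupy positions 7–8 → each gets rank 7.
Nia has value 7.5 → rank 7.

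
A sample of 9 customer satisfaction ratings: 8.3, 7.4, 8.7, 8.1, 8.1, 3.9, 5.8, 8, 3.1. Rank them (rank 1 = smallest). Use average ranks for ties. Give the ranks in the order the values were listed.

8, 4, 9, 6.5, 6.5, 2, 3, 5, 1

Sorted (ascending): 3.1, 3.9, 5.8, 7.4, 8, 8.1, 8.1, 8.3, 8.7
The 2 values of 8.1 occupy positions 6–7 → average rank (6+7)/2 = 6.5.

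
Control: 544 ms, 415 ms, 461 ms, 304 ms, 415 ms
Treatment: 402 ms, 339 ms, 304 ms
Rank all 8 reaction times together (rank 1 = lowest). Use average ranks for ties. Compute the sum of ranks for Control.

Sorted (ascending): 304, 304, 339, 402, 415, 415, 461, 544
The 2 values of 304 occupy positions 1–2 → average rank (1+2)/2 = 1.5.
The 2 values of 415 occupy positions 5–6 → average rank (5+6)/2 = 5.5.
Control values → pooled ranks: 544→8, 415→5.5, 461→7, 304→1.5, 415→5.5
Rank sum = 8 + 5.5 + 7 + 1.5 + 5.5 = 27.5

27.5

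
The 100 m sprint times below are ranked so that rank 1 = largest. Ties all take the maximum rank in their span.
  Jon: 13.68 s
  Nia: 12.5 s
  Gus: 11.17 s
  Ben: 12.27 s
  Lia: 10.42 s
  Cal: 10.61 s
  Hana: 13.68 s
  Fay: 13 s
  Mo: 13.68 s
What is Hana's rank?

Sorted (descending): 13.68, 13.68, 13.68, 13, 12.5, 12.27, 11.17, 10.61, 10.42
The 3 values of 13.68 occupy positions 1–3 → each gets rank 3.
Hana has value 13.68 s → rank 3.

3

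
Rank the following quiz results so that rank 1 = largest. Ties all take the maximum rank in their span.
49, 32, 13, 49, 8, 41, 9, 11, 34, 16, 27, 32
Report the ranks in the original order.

Sorted (descending): 49, 49, 41, 34, 32, 32, 27, 16, 13, 11, 9, 8
The 2 values of 49 occupy positions 1–2 → each gets rank 2.
The 2 values of 32 occupy positions 5–6 → each gets rank 6.

2, 6, 9, 2, 12, 3, 11, 10, 4, 8, 7, 6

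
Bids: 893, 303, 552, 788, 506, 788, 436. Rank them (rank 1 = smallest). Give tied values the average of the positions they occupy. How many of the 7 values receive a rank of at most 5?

4

Sorted (ascending): 303, 436, 506, 552, 788, 788, 893
The 2 values of 788 occupy positions 5–6 → average rank (5+6)/2 = 5.5.
Ranks ≤ 5: {1, 2, 3, 4} → 4 values.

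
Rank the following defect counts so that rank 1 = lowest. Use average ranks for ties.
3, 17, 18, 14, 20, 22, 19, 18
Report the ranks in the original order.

Sorted (ascending): 3, 14, 17, 18, 18, 19, 20, 22
The 2 values of 18 occupy positions 4–5 → average rank (4+5)/2 = 4.5.

1, 3, 4.5, 2, 7, 8, 6, 4.5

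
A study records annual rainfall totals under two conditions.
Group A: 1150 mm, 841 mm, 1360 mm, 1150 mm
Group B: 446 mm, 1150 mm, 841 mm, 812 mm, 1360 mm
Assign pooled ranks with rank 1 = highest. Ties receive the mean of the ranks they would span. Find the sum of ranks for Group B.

Sorted (descending): 1360, 1360, 1150, 1150, 1150, 841, 841, 812, 446
The 2 values of 1360 occupy positions 1–2 → average rank (1+2)/2 = 1.5.
The 3 values of 1150 occupy positions 3–5 → average rank 4.
The 2 values of 841 occupy positions 6–7 → average rank (6+7)/2 = 6.5.
Group B values → pooled ranks: 446→9, 1150→4, 841→6.5, 812→8, 1360→1.5
Rank sum = 9 + 4 + 6.5 + 8 + 1.5 = 29

29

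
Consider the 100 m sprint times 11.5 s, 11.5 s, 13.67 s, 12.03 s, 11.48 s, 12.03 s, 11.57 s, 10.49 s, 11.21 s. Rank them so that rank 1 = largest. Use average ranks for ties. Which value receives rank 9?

Sorted (descending): 13.67, 12.03, 12.03, 11.57, 11.5, 11.5, 11.48, 11.21, 10.49
The 2 values of 12.03 occupy positions 2–3 → average rank (2+3)/2 = 2.5.
The 2 values of 11.5 occupy positions 5–6 → average rank (5+6)/2 = 5.5.
Rank 9 → value 10.49.

10.49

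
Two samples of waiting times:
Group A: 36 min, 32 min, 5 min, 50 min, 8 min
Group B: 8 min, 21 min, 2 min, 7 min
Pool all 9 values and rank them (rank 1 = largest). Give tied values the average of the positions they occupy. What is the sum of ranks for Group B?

Sorted (descending): 50, 36, 32, 21, 8, 8, 7, 5, 2
The 2 values of 8 occupy positions 5–6 → average rank (5+6)/2 = 5.5.
Group B values → pooled ranks: 8→5.5, 21→4, 2→9, 7→7
Rank sum = 5.5 + 4 + 9 + 7 = 25.5

25.5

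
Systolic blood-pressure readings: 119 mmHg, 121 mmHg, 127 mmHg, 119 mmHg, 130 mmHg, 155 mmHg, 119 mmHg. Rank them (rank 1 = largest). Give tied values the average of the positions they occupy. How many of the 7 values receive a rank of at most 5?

4

Sorted (descending): 155, 130, 127, 121, 119, 119, 119
The 3 values of 119 occupy positions 5–7 → average rank 6.
Ranks ≤ 5: {1, 2, 3, 4} → 4 values.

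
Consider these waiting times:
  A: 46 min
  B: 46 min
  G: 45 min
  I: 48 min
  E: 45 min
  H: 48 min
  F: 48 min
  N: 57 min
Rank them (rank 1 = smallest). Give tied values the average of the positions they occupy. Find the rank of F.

6

Sorted (ascending): 45, 45, 46, 46, 48, 48, 48, 57
The 2 values of 45 occupy positions 1–2 → average rank (1+2)/2 = 1.5.
The 2 values of 46 occupy positions 3–4 → average rank (3+4)/2 = 3.5.
The 3 values of 48 occupy positions 5–7 → average rank 6.
F has value 48 min → rank 6.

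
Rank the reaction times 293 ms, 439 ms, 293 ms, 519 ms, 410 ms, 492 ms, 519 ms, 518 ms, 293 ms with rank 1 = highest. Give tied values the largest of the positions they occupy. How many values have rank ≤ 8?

Sorted (descending): 519, 519, 518, 492, 439, 410, 293, 293, 293
The 2 values of 519 occupy positions 1–2 → each gets rank 2.
The 3 values of 293 occupy positions 7–9 → each gets rank 9.
Ranks ≤ 8: {2, 2, 3, 4, 5, 6} → 6 values.

6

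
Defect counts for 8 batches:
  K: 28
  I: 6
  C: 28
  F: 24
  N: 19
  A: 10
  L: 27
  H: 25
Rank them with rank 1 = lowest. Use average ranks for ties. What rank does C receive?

7.5

Sorted (ascending): 6, 10, 19, 24, 25, 27, 28, 28
The 2 values of 28 occupy positions 7–8 → average rank (7+8)/2 = 7.5.
C has value 28 → rank 7.5.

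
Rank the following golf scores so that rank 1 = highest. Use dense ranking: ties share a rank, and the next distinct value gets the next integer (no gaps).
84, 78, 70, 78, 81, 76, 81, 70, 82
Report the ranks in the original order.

Sorted (descending): 84, 82, 81, 81, 78, 78, 76, 70, 70
The 2 values of 81 share dense rank 3.
The 2 values of 78 share dense rank 4.
The 2 values of 70 share dense rank 6.
Remaining distinct values take the next consecutive integers.

1, 4, 6, 4, 3, 5, 3, 6, 2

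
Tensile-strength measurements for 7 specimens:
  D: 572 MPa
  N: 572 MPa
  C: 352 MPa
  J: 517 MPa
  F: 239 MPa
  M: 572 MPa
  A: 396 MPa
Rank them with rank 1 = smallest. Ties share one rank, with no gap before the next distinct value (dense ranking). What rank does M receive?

5

Sorted (ascending): 239, 352, 396, 517, 572, 572, 572
The 3 values of 572 share dense rank 5.
Remaining distinct values take the next consecutive integers.
M has value 572 MPa → rank 5.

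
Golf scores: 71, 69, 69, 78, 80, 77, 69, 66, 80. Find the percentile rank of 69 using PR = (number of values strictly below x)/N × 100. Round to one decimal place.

N = 9.
Strictly below 69: 1. Equal to 69: 3.
PR = 1/9 × 100 = 11.1

11.1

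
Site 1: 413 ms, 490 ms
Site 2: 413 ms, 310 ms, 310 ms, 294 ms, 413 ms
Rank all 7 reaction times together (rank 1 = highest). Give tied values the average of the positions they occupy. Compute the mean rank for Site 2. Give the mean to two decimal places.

Sorted (descending): 490, 413, 413, 413, 310, 310, 294
The 3 values of 413 occupy positions 2–4 → average rank 3.
The 2 values of 310 occupy positions 5–6 → average rank (5+6)/2 = 5.5.
Site 2 values → pooled ranks: 413→3, 310→5.5, 310→5.5, 294→7, 413→3
Mean rank = (3 + 5.5 + 5.5 + 7 + 3) / 5 = 4.80

4.80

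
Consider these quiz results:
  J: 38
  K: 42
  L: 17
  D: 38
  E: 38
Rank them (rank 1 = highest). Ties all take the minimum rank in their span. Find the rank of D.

Sorted (descending): 42, 38, 38, 38, 17
The 3 values of 38 occupy positions 2–4 → each gets rank 2.
D has value 38 → rank 2.

2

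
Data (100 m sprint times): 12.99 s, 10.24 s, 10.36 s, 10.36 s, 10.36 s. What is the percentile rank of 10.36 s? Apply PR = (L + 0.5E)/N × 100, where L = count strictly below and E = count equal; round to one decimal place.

N = 5.
Strictly below 10.36: 1. Equal to 10.36: 3.
PR = (1 + 0.5·3)/5 × 100 = 50.0

50.0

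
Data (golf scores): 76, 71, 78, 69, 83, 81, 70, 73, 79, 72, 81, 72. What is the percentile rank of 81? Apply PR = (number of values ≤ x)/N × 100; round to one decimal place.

N = 12.
Strictly below 81: 9. Equal to 81: 2.
PR = 11/12 × 100 = 91.7

91.7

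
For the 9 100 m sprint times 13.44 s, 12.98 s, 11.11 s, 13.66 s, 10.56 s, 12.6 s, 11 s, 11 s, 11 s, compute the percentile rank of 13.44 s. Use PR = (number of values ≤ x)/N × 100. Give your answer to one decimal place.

N = 9.
Strictly below 13.44: 7. Equal to 13.44: 1.
PR = 8/9 × 100 = 88.9

88.9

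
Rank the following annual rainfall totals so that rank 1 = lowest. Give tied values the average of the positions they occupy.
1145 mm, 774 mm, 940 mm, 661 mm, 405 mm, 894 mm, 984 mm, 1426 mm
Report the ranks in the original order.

Sorted (ascending): 405, 661, 774, 894, 940, 984, 1145, 1426
No ties — each value takes its position as its rank.

7, 3, 5, 2, 1, 4, 6, 8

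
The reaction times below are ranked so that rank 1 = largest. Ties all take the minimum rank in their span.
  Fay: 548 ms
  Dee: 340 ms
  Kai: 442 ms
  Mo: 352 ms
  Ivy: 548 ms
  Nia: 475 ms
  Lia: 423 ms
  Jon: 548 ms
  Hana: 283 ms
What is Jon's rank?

1

Sorted (descending): 548, 548, 548, 475, 442, 423, 352, 340, 283
The 3 values of 548 occupy positions 1–3 → each gets rank 1.
Jon has value 548 ms → rank 1.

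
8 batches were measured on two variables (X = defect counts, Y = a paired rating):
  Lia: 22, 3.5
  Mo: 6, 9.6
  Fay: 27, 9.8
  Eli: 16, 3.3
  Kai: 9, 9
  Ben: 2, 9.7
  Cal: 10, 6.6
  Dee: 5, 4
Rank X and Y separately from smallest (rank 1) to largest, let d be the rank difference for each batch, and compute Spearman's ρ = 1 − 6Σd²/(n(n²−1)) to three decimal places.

Ranks of variable 1: 7, 3, 8, 6, 4, 1, 5, 2
Ranks of variable 2: 2, 6, 8, 1, 5, 7, 4, 3
d = r₁ − r₂: 5, -3, 0, 5, -1, -6, 1, -1
d²: 25, 9, 0, 25, 1, 36, 1, 1; Σd² = 98
ρ = 1 − 6·98/(8·63) = 1 − 588/504 = -0.167

-0.167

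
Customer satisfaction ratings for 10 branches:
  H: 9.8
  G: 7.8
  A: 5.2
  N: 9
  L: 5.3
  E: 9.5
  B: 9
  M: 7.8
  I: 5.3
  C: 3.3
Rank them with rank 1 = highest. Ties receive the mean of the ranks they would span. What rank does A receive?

Sorted (descending): 9.8, 9.5, 9, 9, 7.8, 7.8, 5.3, 5.3, 5.2, 3.3
The 2 values of 9 occupy positions 3–4 → average rank (3+4)/2 = 3.5.
The 2 values of 7.8 occupy positions 5–6 → average rank (5+6)/2 = 5.5.
The 2 values of 5.3 occupy positions 7–8 → average rank (7+8)/2 = 7.5.
A has value 5.2 → rank 9.

9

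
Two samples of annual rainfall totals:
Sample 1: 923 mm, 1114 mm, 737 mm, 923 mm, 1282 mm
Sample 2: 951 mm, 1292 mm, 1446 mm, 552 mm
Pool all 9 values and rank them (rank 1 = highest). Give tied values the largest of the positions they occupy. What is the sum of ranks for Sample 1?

29

Sorted (descending): 1446, 1292, 1282, 1114, 951, 923, 923, 737, 552
The 2 values of 923 occupy positions 6–7 → each gets rank 7.
Sample 1 values → pooled ranks: 923→7, 1114→4, 737→8, 923→7, 1282→3
Rank sum = 7 + 4 + 8 + 7 + 3 = 29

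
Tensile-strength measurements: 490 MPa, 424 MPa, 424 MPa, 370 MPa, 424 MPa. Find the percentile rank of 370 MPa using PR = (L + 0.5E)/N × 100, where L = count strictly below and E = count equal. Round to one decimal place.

10.0

N = 5.
Strictly below 370: 0. Equal to 370: 1.
PR = (0 + 0.5·1)/5 × 100 = 10.0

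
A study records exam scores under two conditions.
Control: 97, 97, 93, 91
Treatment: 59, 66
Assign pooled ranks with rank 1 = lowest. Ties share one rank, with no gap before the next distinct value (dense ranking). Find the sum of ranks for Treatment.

3

Sorted (ascending): 59, 66, 91, 93, 97, 97
The 2 values of 97 share dense rank 5.
Remaining distinct values take the next consecutive integers.
Treatment values → pooled ranks: 59→1, 66→2
Rank sum = 1 + 2 = 3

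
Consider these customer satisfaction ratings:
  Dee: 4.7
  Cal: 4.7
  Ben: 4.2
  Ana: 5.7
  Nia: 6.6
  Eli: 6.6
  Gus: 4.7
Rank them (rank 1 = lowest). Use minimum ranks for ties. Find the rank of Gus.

2

Sorted (ascending): 4.2, 4.7, 4.7, 4.7, 5.7, 6.6, 6.6
The 3 values of 4.7 occupy positions 2–4 → each gets rank 2.
The 2 values of 6.6 occupy positions 6–7 → each gets rank 6.
Gus has value 4.7 → rank 2.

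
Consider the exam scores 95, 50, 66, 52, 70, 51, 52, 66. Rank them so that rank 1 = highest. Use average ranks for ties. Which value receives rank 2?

70

Sorted (descending): 95, 70, 66, 66, 52, 52, 51, 50
The 2 values of 66 occupy positions 3–4 → average rank (3+4)/2 = 3.5.
The 2 values of 52 occupy positions 5–6 → average rank (5+6)/2 = 5.5.
Rank 2 → value 70.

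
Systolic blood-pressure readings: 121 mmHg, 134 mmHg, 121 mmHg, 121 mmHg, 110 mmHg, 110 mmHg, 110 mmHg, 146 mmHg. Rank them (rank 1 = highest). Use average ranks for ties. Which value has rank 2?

134

Sorted (descending): 146, 134, 121, 121, 121, 110, 110, 110
The 3 values of 121 occupy positions 3–5 → average rank 4.
The 3 values of 110 occupy positions 6–8 → average rank 7.
Rank 2 → value 134.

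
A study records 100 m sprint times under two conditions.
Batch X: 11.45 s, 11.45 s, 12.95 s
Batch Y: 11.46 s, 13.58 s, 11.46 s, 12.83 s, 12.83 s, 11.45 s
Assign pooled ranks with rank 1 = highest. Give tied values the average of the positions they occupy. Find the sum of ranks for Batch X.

18

Sorted (descending): 13.58, 12.95, 12.83, 12.83, 11.46, 11.46, 11.45, 11.45, 11.45
The 2 values of 12.83 occupy positions 3–4 → average rank (3+4)/2 = 3.5.
The 2 values of 11.46 occupy positions 5–6 → average rank (5+6)/2 = 5.5.
The 3 values of 11.45 occupy positions 7–9 → average rank 8.
Batch X values → pooled ranks: 11.45→8, 11.45→8, 12.95→2
Rank sum = 8 + 8 + 2 = 18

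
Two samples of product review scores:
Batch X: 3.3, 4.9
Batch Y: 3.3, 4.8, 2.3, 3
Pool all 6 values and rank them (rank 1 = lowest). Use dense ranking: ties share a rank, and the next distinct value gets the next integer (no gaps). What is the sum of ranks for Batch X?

Sorted (ascending): 2.3, 3, 3.3, 3.3, 4.8, 4.9
The 2 values of 3.3 share dense rank 3.
Remaining distinct values take the next consecutive integers.
Batch X values → pooled ranks: 3.3→3, 4.9→5
Rank sum = 3 + 5 = 8

8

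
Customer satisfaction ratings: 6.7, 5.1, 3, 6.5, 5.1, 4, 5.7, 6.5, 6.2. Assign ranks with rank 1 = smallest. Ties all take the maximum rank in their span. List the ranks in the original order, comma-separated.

Sorted (ascending): 3, 4, 5.1, 5.1, 5.7, 6.2, 6.5, 6.5, 6.7
The 2 values of 5.1 occupy positions 3–4 → each gets rank 4.
The 2 values of 6.5 occupy positions 7–8 → each gets rank 8.

9, 4, 1, 8, 4, 2, 5, 8, 6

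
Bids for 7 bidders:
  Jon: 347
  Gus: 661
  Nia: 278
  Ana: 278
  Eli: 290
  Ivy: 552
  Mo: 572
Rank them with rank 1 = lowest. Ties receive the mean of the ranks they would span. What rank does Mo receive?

6

Sorted (ascending): 278, 278, 290, 347, 552, 572, 661
The 2 values of 278 occupy positions 1–2 → average rank (1+2)/2 = 1.5.
Mo has value 572 → rank 6.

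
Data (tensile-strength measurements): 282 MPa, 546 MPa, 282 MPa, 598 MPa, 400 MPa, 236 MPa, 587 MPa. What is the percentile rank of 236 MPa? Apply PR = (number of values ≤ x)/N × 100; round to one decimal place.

N = 7.
Strictly below 236: 0. Equal to 236: 1.
PR = 1/7 × 100 = 14.3

14.3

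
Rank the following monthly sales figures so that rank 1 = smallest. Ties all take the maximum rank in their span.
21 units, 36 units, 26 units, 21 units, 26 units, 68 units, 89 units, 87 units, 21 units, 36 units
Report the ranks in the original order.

Sorted (ascending): 21, 21, 21, 26, 26, 36, 36, 68, 87, 89
The 3 values of 21 occupy positions 1–3 → each gets rank 3.
The 2 values of 26 occupy positions 4–5 → each gets rank 5.
The 2 values of 36 occupy positions 6–7 → each gets rank 7.

3, 7, 5, 3, 5, 8, 10, 9, 3, 7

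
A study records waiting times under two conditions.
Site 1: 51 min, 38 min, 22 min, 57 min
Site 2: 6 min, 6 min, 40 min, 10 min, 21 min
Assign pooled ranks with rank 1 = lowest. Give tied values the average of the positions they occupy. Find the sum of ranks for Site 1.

28

Sorted (ascending): 6, 6, 10, 21, 22, 38, 40, 51, 57
The 2 values of 6 occupy positions 1–2 → average rank (1+2)/2 = 1.5.
Site 1 values → pooled ranks: 51→8, 38→6, 22→5, 57→9
Rank sum = 8 + 6 + 5 + 9 = 28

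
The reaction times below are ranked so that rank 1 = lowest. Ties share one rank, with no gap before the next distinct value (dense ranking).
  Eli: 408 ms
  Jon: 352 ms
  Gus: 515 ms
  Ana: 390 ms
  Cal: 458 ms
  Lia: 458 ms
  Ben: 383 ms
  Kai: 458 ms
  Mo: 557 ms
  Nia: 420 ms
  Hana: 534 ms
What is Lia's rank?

6

Sorted (ascending): 352, 383, 390, 408, 420, 458, 458, 458, 515, 534, 557
The 3 values of 458 share dense rank 6.
Remaining distinct values take the next consecutive integers.
Lia has value 458 ms → rank 6.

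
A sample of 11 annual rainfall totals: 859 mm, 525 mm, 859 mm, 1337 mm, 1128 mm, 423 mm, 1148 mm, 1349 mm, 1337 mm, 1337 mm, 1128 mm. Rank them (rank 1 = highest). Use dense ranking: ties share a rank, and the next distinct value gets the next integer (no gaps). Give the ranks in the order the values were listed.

Sorted (descending): 1349, 1337, 1337, 1337, 1148, 1128, 1128, 859, 859, 525, 423
The 3 values of 1337 share dense rank 2.
The 2 values of 1128 share dense rank 4.
The 2 values of 859 share dense rank 5.
Remaining distinct values take the next consecutive integers.

5, 6, 5, 2, 4, 7, 3, 1, 2, 2, 4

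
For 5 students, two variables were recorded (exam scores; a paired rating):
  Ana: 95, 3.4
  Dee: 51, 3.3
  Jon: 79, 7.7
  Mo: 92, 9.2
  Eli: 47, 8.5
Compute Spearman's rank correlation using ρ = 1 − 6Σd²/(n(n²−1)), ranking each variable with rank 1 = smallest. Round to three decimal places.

0.000

Ranks of variable 1: 5, 2, 3, 4, 1
Ranks of variable 2: 2, 1, 3, 5, 4
d = r₁ − r₂: 3, 1, 0, -1, -3
d²: 9, 1, 0, 1, 9; Σd² = 20
ρ = 1 − 6·20/(5·24) = 1 − 120/120 = 0.000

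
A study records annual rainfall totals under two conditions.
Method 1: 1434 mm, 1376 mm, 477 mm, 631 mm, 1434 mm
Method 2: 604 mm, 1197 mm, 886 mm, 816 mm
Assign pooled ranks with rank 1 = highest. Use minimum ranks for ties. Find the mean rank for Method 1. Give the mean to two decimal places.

Sorted (descending): 1434, 1434, 1376, 1197, 886, 816, 631, 604, 477
The 2 values of 1434 occupy positions 1–2 → each gets rank 1.
Method 1 values → pooled ranks: 1434→1, 1376→3, 477→9, 631→7, 1434→1
Mean rank = (1 + 3 + 9 + 7 + 1) / 5 = 4.20

4.20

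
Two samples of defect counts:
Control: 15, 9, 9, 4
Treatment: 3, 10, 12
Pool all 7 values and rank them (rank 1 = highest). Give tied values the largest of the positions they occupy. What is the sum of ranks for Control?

Sorted (descending): 15, 12, 10, 9, 9, 4, 3
The 2 values of 9 occupy positions 4–5 → each gets rank 5.
Control values → pooled ranks: 15→1, 9→5, 9→5, 4→6
Rank sum = 1 + 5 + 5 + 6 = 17

17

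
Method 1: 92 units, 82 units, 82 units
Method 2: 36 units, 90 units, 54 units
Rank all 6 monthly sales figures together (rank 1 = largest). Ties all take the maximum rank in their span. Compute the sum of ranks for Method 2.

Sorted (descending): 92, 90, 82, 82, 54, 36
The 2 values of 82 occupy positions 3–4 → each gets rank 4.
Method 2 values → pooled ranks: 36→6, 90→2, 54→5
Rank sum = 6 + 2 + 5 = 13

13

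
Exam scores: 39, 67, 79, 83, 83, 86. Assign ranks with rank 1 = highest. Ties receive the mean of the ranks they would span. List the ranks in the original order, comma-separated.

Sorted (descending): 86, 83, 83, 79, 67, 39
The 2 values of 83 occupy positions 2–3 → average rank (2+3)/2 = 2.5.

6, 5, 4, 2.5, 2.5, 1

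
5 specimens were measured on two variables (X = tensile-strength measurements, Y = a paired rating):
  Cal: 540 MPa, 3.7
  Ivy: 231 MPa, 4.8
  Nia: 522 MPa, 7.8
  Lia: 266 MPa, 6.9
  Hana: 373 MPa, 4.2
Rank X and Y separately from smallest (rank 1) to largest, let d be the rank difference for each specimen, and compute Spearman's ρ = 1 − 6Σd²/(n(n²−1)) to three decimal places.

-0.300

Ranks of variable 1: 5, 1, 4, 2, 3
Ranks of variable 2: 1, 3, 5, 4, 2
d = r₁ − r₂: 4, -2, -1, -2, 1
d²: 16, 4, 1, 4, 1; Σd² = 26
ρ = 1 − 6·26/(5·24) = 1 − 156/120 = -0.300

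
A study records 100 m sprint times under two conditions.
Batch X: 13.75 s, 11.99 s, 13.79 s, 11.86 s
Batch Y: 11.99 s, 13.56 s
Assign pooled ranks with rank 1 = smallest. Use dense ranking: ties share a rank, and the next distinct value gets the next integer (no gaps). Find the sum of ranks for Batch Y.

5

Sorted (ascending): 11.86, 11.99, 11.99, 13.56, 13.75, 13.79
The 2 values of 11.99 share dense rank 2.
Remaining distinct values take the next consecutive integers.
Batch Y values → pooled ranks: 11.99→2, 13.56→3
Rank sum = 2 + 3 = 5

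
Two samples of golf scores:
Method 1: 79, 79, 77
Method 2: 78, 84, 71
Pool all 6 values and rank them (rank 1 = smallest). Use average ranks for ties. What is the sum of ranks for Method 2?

Sorted (ascending): 71, 77, 78, 79, 79, 84
The 2 values of 79 occupy positions 4–5 → average rank (4+5)/2 = 4.5.
Method 2 values → pooled ranks: 78→3, 84→6, 71→1
Rank sum = 3 + 6 + 1 = 10

10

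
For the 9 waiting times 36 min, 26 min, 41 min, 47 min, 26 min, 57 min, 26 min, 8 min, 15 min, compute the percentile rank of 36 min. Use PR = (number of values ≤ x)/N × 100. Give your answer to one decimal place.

66.7

N = 9.
Strictly below 36: 5. Equal to 36: 1.
PR = 6/9 × 100 = 66.7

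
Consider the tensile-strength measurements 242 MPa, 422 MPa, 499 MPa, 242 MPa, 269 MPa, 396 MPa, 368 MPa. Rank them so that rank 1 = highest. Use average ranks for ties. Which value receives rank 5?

Sorted (descending): 499, 422, 396, 368, 269, 242, 242
The 2 values of 242 occupy positions 6–7 → average rank (6+7)/2 = 6.5.
Rank 5 → value 269.

269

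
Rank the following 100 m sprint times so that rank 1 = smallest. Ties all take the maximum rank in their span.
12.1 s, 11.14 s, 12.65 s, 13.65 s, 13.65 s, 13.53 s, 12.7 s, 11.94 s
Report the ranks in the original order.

3, 1, 4, 8, 8, 6, 5, 2

Sorted (ascending): 11.14, 11.94, 12.1, 12.65, 12.7, 13.53, 13.65, 13.65
The 2 values of 13.65 occupy positions 7–8 → each gets rank 8.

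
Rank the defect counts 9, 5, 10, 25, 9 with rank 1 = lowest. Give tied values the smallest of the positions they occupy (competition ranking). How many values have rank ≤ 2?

Sorted (ascending): 5, 9, 9, 10, 25
The 2 values of 9 occupy positions 2–3 → each gets rank 2.
Ranks ≤ 2: {1, 2, 2} → 3 values.

3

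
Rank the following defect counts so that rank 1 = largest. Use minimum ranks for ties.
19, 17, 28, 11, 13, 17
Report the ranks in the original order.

Sorted (descending): 28, 19, 17, 17, 13, 11
The 2 values of 17 occupy positions 3–4 → each gets rank 3.

2, 3, 1, 6, 5, 3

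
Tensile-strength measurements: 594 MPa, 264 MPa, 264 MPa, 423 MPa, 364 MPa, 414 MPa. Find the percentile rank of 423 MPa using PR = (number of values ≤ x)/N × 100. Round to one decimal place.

83.3

N = 6.
Strictly below 423: 4. Equal to 423: 1.
PR = 5/6 × 100 = 83.3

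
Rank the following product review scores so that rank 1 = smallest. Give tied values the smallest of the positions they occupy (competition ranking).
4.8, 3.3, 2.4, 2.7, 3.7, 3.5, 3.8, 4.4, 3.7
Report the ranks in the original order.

Sorted (ascending): 2.4, 2.7, 3.3, 3.5, 3.7, 3.7, 3.8, 4.4, 4.8
The 2 values of 3.7 occupy positions 5–6 → each gets rank 5.

9, 3, 1, 2, 5, 4, 7, 8, 5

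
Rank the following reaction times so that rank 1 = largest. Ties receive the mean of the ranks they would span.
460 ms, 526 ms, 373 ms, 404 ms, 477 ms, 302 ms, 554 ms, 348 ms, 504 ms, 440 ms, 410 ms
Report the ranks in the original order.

5, 2, 9, 8, 4, 11, 1, 10, 3, 6, 7

Sorted (descending): 554, 526, 504, 477, 460, 440, 410, 404, 373, 348, 302
No ties — each value takes its position as its rank.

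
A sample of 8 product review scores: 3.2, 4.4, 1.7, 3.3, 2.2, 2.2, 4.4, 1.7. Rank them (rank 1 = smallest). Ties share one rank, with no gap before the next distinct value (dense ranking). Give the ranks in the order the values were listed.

Sorted (ascending): 1.7, 1.7, 2.2, 2.2, 3.2, 3.3, 4.4, 4.4
The 2 values of 1.7 share dense rank 1.
The 2 values of 2.2 share dense rank 2.
The 2 values of 4.4 share dense rank 5.
Remaining distinct values take the next consecutive integers.

3, 5, 1, 4, 2, 2, 5, 1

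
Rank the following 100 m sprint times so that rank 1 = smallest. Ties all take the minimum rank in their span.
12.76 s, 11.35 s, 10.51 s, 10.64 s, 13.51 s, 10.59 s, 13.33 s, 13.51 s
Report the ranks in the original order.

Sorted (ascending): 10.51, 10.59, 10.64, 11.35, 12.76, 13.33, 13.51, 13.51
The 2 values of 13.51 occupy positions 7–8 → each gets rank 7.

5, 4, 1, 3, 7, 2, 6, 7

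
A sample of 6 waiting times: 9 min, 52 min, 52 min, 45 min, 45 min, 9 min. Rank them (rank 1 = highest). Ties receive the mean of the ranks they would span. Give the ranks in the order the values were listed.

5.5, 1.5, 1.5, 3.5, 3.5, 5.5

Sorted (descending): 52, 52, 45, 45, 9, 9
The 2 values of 52 occupy positions 1–2 → average rank (1+2)/2 = 1.5.
The 2 values of 45 occupy positions 3–4 → average rank (3+4)/2 = 3.5.
The 2 values of 9 occupy positions 5–6 → average rank (5+6)/2 = 5.5.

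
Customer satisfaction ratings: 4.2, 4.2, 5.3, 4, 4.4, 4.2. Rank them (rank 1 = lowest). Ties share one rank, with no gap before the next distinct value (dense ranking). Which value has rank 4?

Sorted (ascending): 4, 4.2, 4.2, 4.2, 4.4, 5.3
The 3 values of 4.2 share dense rank 2.
Remaining distinct values take the next consecutive integers.
Rank 4 → value 5.3.

5.3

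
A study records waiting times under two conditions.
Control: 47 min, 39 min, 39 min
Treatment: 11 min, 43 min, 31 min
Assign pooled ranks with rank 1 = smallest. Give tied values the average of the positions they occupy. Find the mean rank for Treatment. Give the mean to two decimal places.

2.67

Sorted (ascending): 11, 31, 39, 39, 43, 47
The 2 values of 39 occupy positions 3–4 → average rank (3+4)/2 = 3.5.
Treatment values → pooled ranks: 11→1, 43→5, 31→2
Mean rank = (1 + 5 + 2) / 3 = 2.67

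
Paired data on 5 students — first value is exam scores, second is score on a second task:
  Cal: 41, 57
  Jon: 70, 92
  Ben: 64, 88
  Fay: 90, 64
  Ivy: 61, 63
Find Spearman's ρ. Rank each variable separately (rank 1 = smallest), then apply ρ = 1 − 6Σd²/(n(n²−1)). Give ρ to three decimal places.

Ranks of variable 1: 1, 4, 3, 5, 2
Ranks of variable 2: 1, 5, 4, 3, 2
d = r₁ − r₂: 0, -1, -1, 2, 0
d²: 0, 1, 1, 4, 0; Σd² = 6
ρ = 1 − 6·6/(5·24) = 1 − 36/120 = 0.700

0.700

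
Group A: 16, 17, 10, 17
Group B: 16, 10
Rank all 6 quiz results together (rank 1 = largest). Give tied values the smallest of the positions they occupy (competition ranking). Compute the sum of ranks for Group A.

Sorted (descending): 17, 17, 16, 16, 10, 10
The 2 values of 17 occupy positions 1–2 → each gets rank 1.
The 2 values of 16 occupy positions 3–4 → each gets rank 3.
The 2 values of 10 occupy positions 5–6 → each gets rank 5.
Group A values → pooled ranks: 16→3, 17→1, 10→5, 17→1
Rank sum = 3 + 1 + 5 + 1 = 10

10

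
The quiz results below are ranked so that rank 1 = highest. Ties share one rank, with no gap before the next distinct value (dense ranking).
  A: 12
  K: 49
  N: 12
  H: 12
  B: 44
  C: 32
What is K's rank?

1

Sorted (descending): 49, 44, 32, 12, 12, 12
The 3 values of 12 share dense rank 4.
Remaining distinct values take the next consecutive integers.
K has value 49 → rank 1.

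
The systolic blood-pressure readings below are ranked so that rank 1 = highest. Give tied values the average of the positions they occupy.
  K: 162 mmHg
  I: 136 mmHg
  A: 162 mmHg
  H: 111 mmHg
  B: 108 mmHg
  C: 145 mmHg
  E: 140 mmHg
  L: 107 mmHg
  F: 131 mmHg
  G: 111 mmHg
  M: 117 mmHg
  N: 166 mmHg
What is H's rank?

9.5

Sorted (descending): 166, 162, 162, 145, 140, 136, 131, 117, 111, 111, 108, 107
The 2 values of 162 occupy positions 2–3 → average rank (2+3)/2 = 2.5.
The 2 values of 111 occupy positions 9–10 → average rank (9+10)/2 = 9.5.
H has value 111 mmHg → rank 9.5.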